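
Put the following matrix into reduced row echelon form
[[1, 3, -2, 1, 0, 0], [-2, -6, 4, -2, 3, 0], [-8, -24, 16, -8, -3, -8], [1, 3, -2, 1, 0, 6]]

ρ2 -> ρ2 + 2·ρ1
  [  1    3  -2   1   0   0 ]
  [  0    0   0   0   3   0 ]
  [ -8  -24  16  -8  -3  -8 ]
  [  1    3  -2   1   0   6 ]
ρ3 -> ρ3 + 8·ρ1
  [ 1  3  -2  1   0   0 ]
  [ 0  0   0  0   3   0 ]
  [ 0  0   0  0  -3  -8 ]
  [ 1  3  -2  1   0   6 ]
ρ4 -> ρ4 − ρ1
  [ 1  3  -2  1   0   0 ]
  [ 0  0   0  0   3   0 ]
  [ 0  0   0  0  -3  -8 ]
  [ 0  0   0  0   0   6 ]
ρ2 -> 1/3·ρ2
  [ 1  3  -2  1   0   0 ]
  [ 0  0   0  0   1   0 ]
  [ 0  0   0  0  -3  -8 ]
  [ 0  0   0  0   0   6 ]
ρ3 -> ρ3 + 3·ρ2
  [ 1  3  -2  1  0   0 ]
  [ 0  0   0  0  1   0 ]
  [ 0  0   0  0  0  -8 ]
  [ 0  0   0  0  0   6 ]
ρ3 -> -1/8·ρ3
  [ 1  3  -2  1  0  0 ]
  [ 0  0   0  0  1  0 ]
  [ 0  0   0  0  0  1 ]
  [ 0  0   0  0  0  6 ]
ρ4 -> ρ4 − 6·ρ3
  [ 1  3  -2  1  0  0 ]
  [ 0  0   0  0  1  0 ]
  [ 0  0   0  0  0  1 ]
  [ 0  0   0  0  0  0 ]

[[1, 3, -2, 1, 0, 0], [0, 0, 0, 0, 1, 0], [0, 0, 0, 0, 0, 1], [0, 0, 0, 0, 0, 0]]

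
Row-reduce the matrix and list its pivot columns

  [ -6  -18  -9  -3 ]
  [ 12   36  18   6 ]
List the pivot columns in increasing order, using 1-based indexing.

1

ρ1 → -1/6·ρ1
  [  1   3  3/2  1/2 ]
  [ 12  36   18    6 ]
ρ2 → ρ2 − 12·ρ1
  [ 1  3  3/2  1/2 ]
  [ 0  0    0    0 ]
Pivot columns are the columns containing a leading 1.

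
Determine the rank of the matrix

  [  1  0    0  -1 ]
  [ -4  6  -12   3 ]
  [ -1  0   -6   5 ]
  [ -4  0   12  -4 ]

rank = 3

Add 4 times r1 to r2.
Add r1 to r3.
Add 4 times r1 to r4.
Multiply r2 by 1/6.
Multiply r3 by -1/6.
Subtract 12 times r3 from r4.
Add 2 times r3 to r2.
The reduced form has 3 nonzero rows.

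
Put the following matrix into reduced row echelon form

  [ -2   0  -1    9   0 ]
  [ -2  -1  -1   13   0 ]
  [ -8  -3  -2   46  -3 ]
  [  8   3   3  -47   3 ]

r1 → -1/2·r1
  [  1   0  1/2  -9/2   0 ]
  [ -2  -1   -1    13   0 ]
  [ -8  -3   -2    46  -3 ]
  [  8   3    3   -47   3 ]
r2 → r2 + 2·r1
  [  1   0  1/2  -9/2   0 ]
  [  0  -1    0     4   0 ]
  [ -8  -3   -2    46  -3 ]
  [  8   3    3   -47   3 ]
r3 → r3 + 8·r1
  [ 1   0  1/2  -9/2   0 ]
  [ 0  -1    0     4   0 ]
  [ 0  -3    2    10  -3 ]
  [ 8   3    3   -47   3 ]
r4 → r4 − 8·r1
  [ 1   0  1/2  -9/2   0 ]
  [ 0  -1    0     4   0 ]
  [ 0  -3    2    10  -3 ]
  [ 0   3   -1   -11   3 ]
r2 → -1·r2
  [ 1   0  1/2  -9/2   0 ]
  [ 0   1    0    -4   0 ]
  [ 0  -3    2    10  -3 ]
  [ 0   3   -1   -11   3 ]
r3 → r3 + 3·r2
  [ 1  0  1/2  -9/2   0 ]
  [ 0  1    0    -4   0 ]
  [ 0  0    2    -2  -3 ]
  [ 0  3   -1   -11   3 ]
r4 → r4 − 3·r2
  [ 1  0  1/2  -9/2   0 ]
  [ 0  1    0    -4   0 ]
  [ 0  0    2    -2  -3 ]
  [ 0  0   -1     1   3 ]
r3 → 1/2·r3
  [ 1  0  1/2  -9/2     0 ]
  [ 0  1    0    -4     0 ]
  [ 0  0    1    -1  -3/2 ]
  [ 0  0   -1     1     3 ]
r4 → r4 + r3
  [ 1  0  1/2  -9/2     0 ]
  [ 0  1    0    -4     0 ]
  [ 0  0    1    -1  -3/2 ]
  [ 0  0    0     0   3/2 ]
r4 → 2/3·r4
  [ 1  0  1/2  -9/2     0 ]
  [ 0  1    0    -4     0 ]
  [ 0  0    1    -1  -3/2 ]
  [ 0  0    0     0     1 ]
r3 → r3 + 3/2·r4
  [ 1  0  1/2  -9/2  0 ]
  [ 0  1    0    -4  0 ]
  [ 0  0    1    -1  0 ]
  [ 0  0    0     0  1 ]
r1 → r1 − 1/2·r3
  [ 1  0  0  -4  0 ]
  [ 0  1  0  -4  0 ]
  [ 0  0  1  -1  0 ]
  [ 0  0  0   0  1 ]

[[1, 0, 0, -4, 0], [0, 1, 0, -4, 0], [0, 0, 1, -1, 0], [0, 0, 0, 0, 1]]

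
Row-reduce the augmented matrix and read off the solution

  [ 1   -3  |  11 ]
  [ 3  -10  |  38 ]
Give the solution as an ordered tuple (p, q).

R2 := R2 − 3·R1
  [ 1  -3  |  11 ]
  [ 0  -1  |   5 ]
R2 := -1·R2
  [ 1  -3  |  11 ]
  [ 0   1  |  -5 ]
R1 := R1 + 3·R2
  [ 1  0  |  -4 ]
  [ 0  1  |  -5 ]
Reading off the last column: p = -4, q = -5.

(-4, -5)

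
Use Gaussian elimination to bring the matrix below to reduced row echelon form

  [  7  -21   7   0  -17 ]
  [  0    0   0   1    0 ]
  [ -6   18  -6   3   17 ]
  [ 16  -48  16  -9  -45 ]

[[1, -3, 1, 0, 0], [0, 0, 0, 1, 0], [0, 0, 0, 0, 1], [0, 0, 0, 0, 0]]

ρ1 → 1/7·ρ1
  [  1   -3   1   0  -17/7 ]
  [  0    0   0   1      0 ]
  [ -6   18  -6   3     17 ]
  [ 16  -48  16  -9    -45 ]
ρ3 → ρ3 + 6·ρ1
  [  1   -3   1   0  -17/7 ]
  [  0    0   0   1      0 ]
  [  0    0   0   3   17/7 ]
  [ 16  -48  16  -9    -45 ]
ρ4 → ρ4 − 16·ρ1
  [ 1  -3  1   0  -17/7 ]
  [ 0   0  0   1      0 ]
  [ 0   0  0   3   17/7 ]
  [ 0   0  0  -9  -43/7 ]
ρ3 → ρ3 − 3·ρ2
  [ 1  -3  1   0  -17/7 ]
  [ 0   0  0   1      0 ]
  [ 0   0  0   0   17/7 ]
  [ 0   0  0  -9  -43/7 ]
ρ4 → ρ4 + 9·ρ2
  [ 1  -3  1  0  -17/7 ]
  [ 0   0  0  1      0 ]
  [ 0   0  0  0   17/7 ]
  [ 0   0  0  0  -43/7 ]
ρ3 → 7/17·ρ3
  [ 1  -3  1  0  -17/7 ]
  [ 0   0  0  1      0 ]
  [ 0   0  0  0      1 ]
  [ 0   0  0  0  -43/7 ]
ρ4 → ρ4 + 43/7·ρ3
  [ 1  -3  1  0  -17/7 ]
  [ 0   0  0  1      0 ]
  [ 0   0  0  0      1 ]
  [ 0   0  0  0      0 ]
ρ1 → ρ1 + 17/7·ρ3
  [ 1  -3  1  0  0 ]
  [ 0   0  0  1  0 ]
  [ 0   0  0  0  1 ]
  [ 0   0  0  0  0 ]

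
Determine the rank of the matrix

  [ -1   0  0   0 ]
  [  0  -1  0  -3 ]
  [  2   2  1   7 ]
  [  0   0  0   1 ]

rank = 4

R1 -> -1·R1
  [ 1   0  0   0 ]
  [ 0  -1  0  -3 ]
  [ 2   2  1   7 ]
  [ 0   0  0   1 ]
R3 -> R3 − 2·R1
  [ 1   0  0   0 ]
  [ 0  -1  0  -3 ]
  [ 0   2  1   7 ]
  [ 0   0  0   1 ]
R2 -> -1·R2
  [ 1  0  0  0 ]
  [ 0  1  0  3 ]
  [ 0  2  1  7 ]
  [ 0  0  0  1 ]
R3 -> R3 − 2·R2
  [ 1  0  0  0 ]
  [ 0  1  0  3 ]
  [ 0  0  1  1 ]
  [ 0  0  0  1 ]
R3 -> R3 − R4
  [ 1  0  0  0 ]
  [ 0  1  0  3 ]
  [ 0  0  1  0 ]
  [ 0  0  0  1 ]
R2 -> R2 − 3·R4
  [ 1  0  0  0 ]
  [ 0  1  0  0 ]
  [ 0  0  1  0 ]
  [ 0  0  0  1 ]
The reduced form has 4 nonzero rows.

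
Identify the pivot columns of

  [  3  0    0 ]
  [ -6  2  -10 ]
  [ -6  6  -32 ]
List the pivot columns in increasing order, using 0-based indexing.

0, 1, 2

r1 -> 1/3·r1
  [  1  0    0 ]
  [ -6  2  -10 ]
  [ -6  6  -32 ]
r2 -> r2 + 6·r1
  [  1  0    0 ]
  [  0  2  -10 ]
  [ -6  6  -32 ]
r3 -> r3 + 6·r1
  [ 1  0    0 ]
  [ 0  2  -10 ]
  [ 0  6  -32 ]
r2 -> 1/2·r2
  [ 1  0    0 ]
  [ 0  1   -5 ]
  [ 0  6  -32 ]
r3 -> r3 − 6·r2
  [ 1  0   0 ]
  [ 0  1  -5 ]
  [ 0  0  -2 ]
r3 -> -1/2·r3
  [ 1  0   0 ]
  [ 0  1  -5 ]
  [ 0  0   1 ]
r2 -> r2 + 5·r3
  [ 1  0  0 ]
  [ 0  1  0 ]
  [ 0  0  1 ]
Pivot columns are the columns containing a leading 1.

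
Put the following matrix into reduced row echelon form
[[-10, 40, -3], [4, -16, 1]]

[[1, -4, 0], [0, 0, 1]]

R1 → -1/10·R1
  [ 1   -4  3/10 ]
  [ 4  -16     1 ]
R2 → R2 − 4·R1
  [ 1  -4  3/10 ]
  [ 0   0  -1/5 ]
R2 → -5·R2
  [ 1  -4  3/10 ]
  [ 0   0     1 ]
R1 → R1 − 3/10·R2
  [ 1  -4  0 ]
  [ 0   0  1 ]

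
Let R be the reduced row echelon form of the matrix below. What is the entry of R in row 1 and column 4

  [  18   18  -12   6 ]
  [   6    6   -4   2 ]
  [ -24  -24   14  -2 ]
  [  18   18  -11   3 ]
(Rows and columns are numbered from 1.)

R1 ← 1/18·R1
  [   1    1  -2/3  1/3 ]
  [   6    6    -4    2 ]
  [ -24  -24    14   -2 ]
  [  18   18   -11    3 ]
R2 ← R2 − 6·R1
  [   1    1  -2/3  1/3 ]
  [   0    0     0    0 ]
  [ -24  -24    14   -2 ]
  [  18   18   -11    3 ]
R3 ← R3 + 24·R1
  [  1   1  -2/3  1/3 ]
  [  0   0     0    0 ]
  [  0   0    -2    6 ]
  [ 18  18   -11    3 ]
R4 ← R4 − 18·R1
  [ 1  1  -2/3  1/3 ]
  [ 0  0     0    0 ]
  [ 0  0    -2    6 ]
  [ 0  0     1   -3 ]
R2 <-> R3
  [ 1  1  -2/3  1/3 ]
  [ 0  0    -2    6 ]
  [ 0  0     0    0 ]
  [ 0  0     1   -3 ]
R2 ← -1/2·R2
  [ 1  1  -2/3  1/3 ]
  [ 0  0     1   -3 ]
  [ 0  0     0    0 ]
  [ 0  0     1   -3 ]
R4 ← R4 − R2
  [ 1  1  -2/3  1/3 ]
  [ 0  0     1   -3 ]
  [ 0  0     0    0 ]
  [ 0  0     0    0 ]
R1 ← R1 + 2/3·R2
  [ 1  1  0  -5/3 ]
  [ 0  0  1    -3 ]
  [ 0  0  0     0 ]
  [ 0  0  0     0 ]

-5/3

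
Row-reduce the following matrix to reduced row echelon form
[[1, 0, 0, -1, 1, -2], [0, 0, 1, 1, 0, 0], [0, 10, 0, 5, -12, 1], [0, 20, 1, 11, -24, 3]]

ρ2 <-> ρ3
  [ 1   0  0  -1    1  -2 ]
  [ 0  10  0   5  -12   1 ]
  [ 0   0  1   1    0   0 ]
  [ 0  20  1  11  -24   3 ]
ρ2 -> 1/10·ρ2
  [ 1   0  0   -1     1    -2 ]
  [ 0   1  0  1/2  -6/5  1/10 ]
  [ 0   0  1    1     0     0 ]
  [ 0  20  1   11   -24     3 ]
ρ4 -> ρ4 − 20·ρ2
  [ 1  0  0   -1     1    -2 ]
  [ 0  1  0  1/2  -6/5  1/10 ]
  [ 0  0  1    1     0     0 ]
  [ 0  0  1    1     0     1 ]
ρ4 -> ρ4 − ρ3
  [ 1  0  0   -1     1    -2 ]
  [ 0  1  0  1/2  -6/5  1/10 ]
  [ 0  0  1    1     0     0 ]
  [ 0  0  0    0     0     1 ]
ρ2 -> ρ2 − 1/10·ρ4
  [ 1  0  0   -1     1  -2 ]
  [ 0  1  0  1/2  -6/5   0 ]
  [ 0  0  1    1     0   0 ]
  [ 0  0  0    0     0   1 ]
ρ1 -> ρ1 + 2·ρ4
  [ 1  0  0   -1     1  0 ]
  [ 0  1  0  1/2  -6/5  0 ]
  [ 0  0  1    1     0  0 ]
  [ 0  0  0    0     0  1 ]

[[1, 0, 0, -1, 1, 0], [0, 1, 0, 1/2, -6/5, 0], [0, 0, 1, 1, 0, 0], [0, 0, 0, 0, 0, 1]]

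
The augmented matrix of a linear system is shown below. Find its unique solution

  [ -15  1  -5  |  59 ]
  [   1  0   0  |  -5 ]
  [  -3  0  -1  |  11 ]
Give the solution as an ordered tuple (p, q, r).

Multiply R1 by -1/15.
  [  1  -1/15  1/3  |  -59/15 ]
  [  1      0    0  |      -5 ]
  [ -3      0   -1  |      11 ]
Subtract R1 from R2.
  [  1  -1/15   1/3  |  -59/15 ]
  [  0   1/15  -1/3  |  -16/15 ]
  [ -3      0    -1  |      11 ]
Add 3 times R1 to R3.
  [ 1  -1/15   1/3  |  -59/15 ]
  [ 0   1/15  -1/3  |  -16/15 ]
  [ 0   -1/5     0  |    -4/5 ]
Multiply R2 by 15.
  [ 1  -1/15  1/3  |  -59/15 ]
  [ 0      1   -5  |     -16 ]
  [ 0   -1/5    0  |    -4/5 ]
Add 1/5 times R2 to R3.
  [ 1  -1/15  1/3  |  -59/15 ]
  [ 0      1   -5  |     -16 ]
  [ 0      0   -1  |      -4 ]
Multiply R3 by -1.
  [ 1  -1/15  1/3  |  -59/15 ]
  [ 0      1   -5  |     -16 ]
  [ 0      0    1  |       4 ]
Add 5 times R3 to R2.
  [ 1  -1/15  1/3  |  -59/15 ]
  [ 0      1    0  |       4 ]
  [ 0      0    1  |       4 ]
Subtract 1/3 times R3 from R1.
  [ 1  -1/15  0  |  -79/15 ]
  [ 0      1  0  |       4 ]
  [ 0      0  1  |       4 ]
Add 1/15 times R2 to R1.
  [ 1  0  0  |  -5 ]
  [ 0  1  0  |   4 ]
  [ 0  0  1  |   4 ]
Reading off the last column: p = -5, q = 4, r = 4.

(-5, 4, 4)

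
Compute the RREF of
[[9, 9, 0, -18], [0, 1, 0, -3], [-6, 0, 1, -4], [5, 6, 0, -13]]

Multiply r1 by 1/9.
  [  1  1  0   -2 ]
  [  0  1  0   -3 ]
  [ -6  0  1   -4 ]
  [  5  6  0  -13 ]
Add 6 times r1 to r3.
  [ 1  1  0   -2 ]
  [ 0  1  0   -3 ]
  [ 0  6  1  -16 ]
  [ 5  6  0  -13 ]
Subtract 5 times r1 from r4.
  [ 1  1  0   -2 ]
  [ 0  1  0   -3 ]
  [ 0  6  1  -16 ]
  [ 0  1  0   -3 ]
Subtract 6 times r2 from r3.
  [ 1  1  0  -2 ]
  [ 0  1  0  -3 ]
  [ 0  0  1   2 ]
  [ 0  1  0  -3 ]
Subtract r2 from r4.
  [ 1  1  0  -2 ]
  [ 0  1  0  -3 ]
  [ 0  0  1   2 ]
  [ 0  0  0   0 ]
Subtract r2 from r1.
  [ 1  0  0   1 ]
  [ 0  1  0  -3 ]
  [ 0  0  1   2 ]
  [ 0  0  0   0 ]

[[1, 0, 0, 1], [0, 1, 0, -3], [0, 0, 1, 2], [0, 0, 0, 0]]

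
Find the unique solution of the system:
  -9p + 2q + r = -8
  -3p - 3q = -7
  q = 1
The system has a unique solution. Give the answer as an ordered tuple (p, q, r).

Form the augmented matrix and row-reduce:
  [ -9   2  1  |  -8 ]
  [ -3  -3  0  |  -7 ]
  [  0   1  0  |   1 ]
Multiply R1 by -1/9.
  [  1  -2/9  -1/9  |  8/9 ]
  [ -3    -3     0  |   -7 ]
  [  0     1     0  |    1 ]
Add 3 times R1 to R2.
  [ 1   -2/9  -1/9  |    8/9 ]
  [ 0  -11/3  -1/3  |  -13/3 ]
  [ 0      1     0  |      1 ]
Multiply R2 by -3/11.
  [ 1  -2/9  -1/9  |    8/9 ]
  [ 0     1  1/11  |  13/11 ]
  [ 0     1     0  |      1 ]
Subtract R2 from R3.
  [ 1  -2/9   -1/9  |    8/9 ]
  [ 0     1   1/11  |  13/11 ]
  [ 0     0  -1/11  |  -2/11 ]
Multiply R3 by -11.
  [ 1  -2/9  -1/9  |    8/9 ]
  [ 0     1  1/11  |  13/11 ]
  [ 0     0     1  |      2 ]
Subtract 1/11 times R3 from R2.
  [ 1  -2/9  -1/9  |  8/9 ]
  [ 0     1     0  |    1 ]
  [ 0     0     1  |    2 ]
Add 1/9 times R3 to R1.
  [ 1  -2/9  0  |  10/9 ]
  [ 0     1  0  |     1 ]
  [ 0     0  1  |     2 ]
Add 2/9 times R2 to R1.
  [ 1  0  0  |  4/3 ]
  [ 0  1  0  |    1 ]
  [ 0  0  1  |    2 ]
Reading off the last column: p = 4/3, q = 1, r = 2.

(4/3, 1, 2)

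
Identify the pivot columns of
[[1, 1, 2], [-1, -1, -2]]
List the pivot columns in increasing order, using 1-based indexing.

R2 -> R2 + R1
  [ 1  1  2 ]
  [ 0  0  0 ]
Pivot columns are the columns containing a leading 1.

1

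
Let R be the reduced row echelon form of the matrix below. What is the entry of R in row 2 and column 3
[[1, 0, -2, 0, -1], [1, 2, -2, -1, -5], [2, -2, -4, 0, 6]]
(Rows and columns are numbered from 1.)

R2 := R2 − R1
  [ 1   0  -2   0  -1 ]
  [ 0   2   0  -1  -4 ]
  [ 2  -2  -4   0   6 ]
R3 := R3 − 2·R1
  [ 1   0  -2   0  -1 ]
  [ 0   2   0  -1  -4 ]
  [ 0  -2   0   0   8 ]
R2 := 1/2·R2
  [ 1   0  -2     0  -1 ]
  [ 0   1   0  -1/2  -2 ]
  [ 0  -2   0     0   8 ]
R3 := R3 + 2·R2
  [ 1  0  -2     0  -1 ]
  [ 0  1   0  -1/2  -2 ]
  [ 0  0   0    -1   4 ]
R3 := -1·R3
  [ 1  0  -2     0  -1 ]
  [ 0  1   0  -1/2  -2 ]
  [ 0  0   0     1  -4 ]
R2 := R2 + 1/2·R3
  [ 1  0  -2  0  -1 ]
  [ 0  1   0  0  -4 ]
  [ 0  0   0  1  -4 ]

0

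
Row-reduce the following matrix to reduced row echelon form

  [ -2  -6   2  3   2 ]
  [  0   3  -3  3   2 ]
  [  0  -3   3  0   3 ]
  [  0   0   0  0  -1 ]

r1 → -1/2·r1
  [ 1   3  -1  -3/2  -1 ]
  [ 0   3  -3     3   2 ]
  [ 0  -3   3     0   3 ]
  [ 0   0   0     0  -1 ]
r2 → 1/3·r2
  [ 1   3  -1  -3/2   -1 ]
  [ 0   1  -1     1  2/3 ]
  [ 0  -3   3     0    3 ]
  [ 0   0   0     0   -1 ]
r3 → r3 + 3·r2
  [ 1  3  -1  -3/2   -1 ]
  [ 0  1  -1     1  2/3 ]
  [ 0  0   0     3    5 ]
  [ 0  0   0     0   -1 ]
r3 → 1/3·r3
  [ 1  3  -1  -3/2   -1 ]
  [ 0  1  -1     1  2/3 ]
  [ 0  0   0     1  5/3 ]
  [ 0  0   0     0   -1 ]
r4 → -1·r4
  [ 1  3  -1  -3/2   -1 ]
  [ 0  1  -1     1  2/3 ]
  [ 0  0   0     1  5/3 ]
  [ 0  0   0     0    1 ]
r3 → r3 − 5/3·r4
  [ 1  3  -1  -3/2   -1 ]
  [ 0  1  -1     1  2/3 ]
  [ 0  0   0     1    0 ]
  [ 0  0   0     0    1 ]
r2 → r2 − 2/3·r4
  [ 1  3  -1  -3/2  -1 ]
  [ 0  1  -1     1   0 ]
  [ 0  0   0     1   0 ]
  [ 0  0   0     0   1 ]
r1 → r1 + r4
  [ 1  3  -1  -3/2  0 ]
  [ 0  1  -1     1  0 ]
  [ 0  0   0     1  0 ]
  [ 0  0   0     0  1 ]
r2 → r2 − r3
  [ 1  3  -1  -3/2  0 ]
  [ 0  1  -1     0  0 ]
  [ 0  0   0     1  0 ]
  [ 0  0   0     0  1 ]
r1 → r1 + 3/2·r3
  [ 1  3  -1  0  0 ]
  [ 0  1  -1  0  0 ]
  [ 0  0   0  1  0 ]
  [ 0  0   0  0  1 ]
r1 → r1 − 3·r2
  [ 1  0   2  0  0 ]
  [ 0  1  -1  0  0 ]
  [ 0  0   0  1  0 ]
  [ 0  0   0  0  1 ]

[[1, 0, 2, 0, 0], [0, 1, -1, 0, 0], [0, 0, 0, 1, 0], [0, 0, 0, 0, 1]]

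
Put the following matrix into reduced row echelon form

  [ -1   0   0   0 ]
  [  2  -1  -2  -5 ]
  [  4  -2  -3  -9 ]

r1 → -1·r1
  [ 1   0   0   0 ]
  [ 2  -1  -2  -5 ]
  [ 4  -2  -3  -9 ]
r2 → r2 − 2·r1
  [ 1   0   0   0 ]
  [ 0  -1  -2  -5 ]
  [ 4  -2  -3  -9 ]
r3 → r3 − 4·r1
  [ 1   0   0   0 ]
  [ 0  -1  -2  -5 ]
  [ 0  -2  -3  -9 ]
r2 → -1·r2
  [ 1   0   0   0 ]
  [ 0   1   2   5 ]
  [ 0  -2  -3  -9 ]
r3 → r3 + 2·r2
  [ 1  0  0  0 ]
  [ 0  1  2  5 ]
  [ 0  0  1  1 ]
r2 → r2 − 2·r3
  [ 1  0  0  0 ]
  [ 0  1  0  3 ]
  [ 0  0  1  1 ]

[[1, 0, 0, 0], [0, 1, 0, 3], [0, 0, 1, 1]]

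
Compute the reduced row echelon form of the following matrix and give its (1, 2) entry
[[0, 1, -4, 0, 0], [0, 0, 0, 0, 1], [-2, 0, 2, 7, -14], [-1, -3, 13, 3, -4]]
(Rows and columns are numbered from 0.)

-4

R1 ↔ R3
R1 → -1/2·R1
R4 → R4 + R1
R2 ↔ R3
R4 → R4 + 3·R2
R3 ↔ R4
R3 → -2·R3
R3 → R3 + 6·R4
R1 → R1 − 7·R4
R1 → R1 + 7/2·R3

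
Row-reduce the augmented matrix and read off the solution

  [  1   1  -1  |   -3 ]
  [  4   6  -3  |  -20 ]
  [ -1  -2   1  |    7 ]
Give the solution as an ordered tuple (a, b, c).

(1, -4, 0)

Subtract 4 times R1 from R2.
  [  1   1  -1  |  -3 ]
  [  0   2   1  |  -8 ]
  [ -1  -2   1  |   7 ]
Add R1 to R3.
  [ 1   1  -1  |  -3 ]
  [ 0   2   1  |  -8 ]
  [ 0  -1   0  |   4 ]
Multiply R2 by 1/2.
  [ 1   1   -1  |  -3 ]
  [ 0   1  1/2  |  -4 ]
  [ 0  -1    0  |   4 ]
Add R2 to R3.
  [ 1  1   -1  |  -3 ]
  [ 0  1  1/2  |  -4 ]
  [ 0  0  1/2  |   0 ]
Multiply R3 by 2.
  [ 1  1   -1  |  -3 ]
  [ 0  1  1/2  |  -4 ]
  [ 0  0    1  |   0 ]
Subtract 1/2 times R3 from R2.
  [ 1  1  -1  |  -3 ]
  [ 0  1   0  |  -4 ]
  [ 0  0   1  |   0 ]
Add R3 to R1.
  [ 1  1  0  |  -3 ]
  [ 0  1  0  |  -4 ]
  [ 0  0  1  |   0 ]
Subtract R2 from R1.
  [ 1  0  0  |   1 ]
  [ 0  1  0  |  -4 ]
  [ 0  0  1  |   0 ]
Reading off the last column: a = 1, b = -4, c = 0.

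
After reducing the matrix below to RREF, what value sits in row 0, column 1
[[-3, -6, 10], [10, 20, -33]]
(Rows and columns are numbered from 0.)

2

R1 := -1/3·R1
  [  1   2  -10/3 ]
  [ 10  20    -33 ]
R2 := R2 − 10·R1
  [ 1  2  -10/3 ]
  [ 0  0    1/3 ]
R2 := 3·R2
  [ 1  2  -10/3 ]
  [ 0  0      1 ]
R1 := R1 + 10/3·R2
  [ 1  2  0 ]
  [ 0  0  1 ]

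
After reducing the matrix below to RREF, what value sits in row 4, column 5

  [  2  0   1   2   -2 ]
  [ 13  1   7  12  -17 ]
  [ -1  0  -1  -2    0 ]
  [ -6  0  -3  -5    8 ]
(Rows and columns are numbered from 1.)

r1 -> 1/2·r1
  [  1  0  1/2   1   -1 ]
  [ 13  1    7  12  -17 ]
  [ -1  0   -1  -2    0 ]
  [ -6  0   -3  -5    8 ]
r2 -> r2 − 13·r1
  [  1  0  1/2   1  -1 ]
  [  0  1  1/2  -1  -4 ]
  [ -1  0   -1  -2   0 ]
  [ -6  0   -3  -5   8 ]
r3 -> r3 + r1
  [  1  0   1/2   1  -1 ]
  [  0  1   1/2  -1  -4 ]
  [  0  0  -1/2  -1  -1 ]
  [ -6  0    -3  -5   8 ]
r4 -> r4 + 6·r1
  [ 1  0   1/2   1  -1 ]
  [ 0  1   1/2  -1  -4 ]
  [ 0  0  -1/2  -1  -1 ]
  [ 0  0     0   1   2 ]
r3 -> -2·r3
  [ 1  0  1/2   1  -1 ]
  [ 0  1  1/2  -1  -4 ]
  [ 0  0    1   2   2 ]
  [ 0  0    0   1   2 ]
r3 -> r3 − 2·r4
  [ 1  0  1/2   1  -1 ]
  [ 0  1  1/2  -1  -4 ]
  [ 0  0    1   0  -2 ]
  [ 0  0    0   1   2 ]
r2 -> r2 + r4
  [ 1  0  1/2  1  -1 ]
  [ 0  1  1/2  0  -2 ]
  [ 0  0    1  0  -2 ]
  [ 0  0    0  1   2 ]
r1 -> r1 − r4
  [ 1  0  1/2  0  -3 ]
  [ 0  1  1/2  0  -2 ]
  [ 0  0    1  0  -2 ]
  [ 0  0    0  1   2 ]
r2 -> r2 − 1/2·r3
  [ 1  0  1/2  0  -3 ]
  [ 0  1    0  0  -1 ]
  [ 0  0    1  0  -2 ]
  [ 0  0    0  1   2 ]
r1 -> r1 − 1/2·r3
  [ 1  0  0  0  -2 ]
  [ 0  1  0  0  -1 ]
  [ 0  0  1  0  -2 ]
  [ 0  0  0  1   2 ]

2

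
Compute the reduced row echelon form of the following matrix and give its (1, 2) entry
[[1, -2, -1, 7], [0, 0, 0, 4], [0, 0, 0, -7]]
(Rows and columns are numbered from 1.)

-2

R2 → 1/4·R2
  [ 1  -2  -1   7 ]
  [ 0   0   0   1 ]
  [ 0   0   0  -7 ]
R3 → R3 + 7·R2
  [ 1  -2  -1  7 ]
  [ 0   0   0  1 ]
  [ 0   0   0  0 ]
R1 → R1 − 7·R2
  [ 1  -2  -1  0 ]
  [ 0   0   0  1 ]
  [ 0   0   0  0 ]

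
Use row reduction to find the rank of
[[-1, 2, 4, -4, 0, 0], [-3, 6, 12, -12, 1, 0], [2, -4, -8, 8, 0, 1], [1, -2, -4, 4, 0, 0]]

rank = 3

R1 → -1·R1
  [  1  -2  -4    4  0  0 ]
  [ -3   6  12  -12  1  0 ]
  [  2  -4  -8    8  0  1 ]
  [  1  -2  -4    4  0  0 ]
R2 → R2 + 3·R1
  [ 1  -2  -4  4  0  0 ]
  [ 0   0   0  0  1  0 ]
  [ 2  -4  -8  8  0  1 ]
  [ 1  -2  -4  4  0  0 ]
R3 → R3 − 2·R1
  [ 1  -2  -4  4  0  0 ]
  [ 0   0   0  0  1  0 ]
  [ 0   0   0  0  0  1 ]
  [ 1  -2  -4  4  0  0 ]
R4 → R4 − R1
  [ 1  -2  -4  4  0  0 ]
  [ 0   0   0  0  1  0 ]
  [ 0   0   0  0  0  1 ]
  [ 0   0   0  0  0  0 ]
The reduced form has 3 nonzero rows.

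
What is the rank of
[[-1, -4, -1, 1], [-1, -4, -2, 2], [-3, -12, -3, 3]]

rank = 2

ρ1 → -1·ρ1
  [  1    4   1  -1 ]
  [ -1   -4  -2   2 ]
  [ -3  -12  -3   3 ]
ρ2 → ρ2 + ρ1
  [  1    4   1  -1 ]
  [  0    0  -1   1 ]
  [ -3  -12  -3   3 ]
ρ3 → ρ3 + 3·ρ1
  [ 1  4   1  -1 ]
  [ 0  0  -1   1 ]
  [ 0  0   0   0 ]
ρ2 → -1·ρ2
  [ 1  4  1  -1 ]
  [ 0  0  1  -1 ]
  [ 0  0  0   0 ]
ρ1 → ρ1 − ρ2
  [ 1  4  0   0 ]
  [ 0  0  1  -1 ]
  [ 0  0  0   0 ]
The reduced form has 2 nonzero rows.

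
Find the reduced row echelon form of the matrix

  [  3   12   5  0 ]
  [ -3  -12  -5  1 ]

[[1, 4, 5/3, 0], [0, 0, 0, 1]]

R1 → 1/3·R1
  [  1    4  5/3  0 ]
  [ -3  -12   -5  1 ]
R2 → R2 + 3·R1
  [ 1  4  5/3  0 ]
  [ 0  0    0  1 ]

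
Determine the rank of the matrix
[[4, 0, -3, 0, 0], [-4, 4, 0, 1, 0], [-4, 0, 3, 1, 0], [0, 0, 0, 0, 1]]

ρ1 := 1/4·ρ1
ρ2 := ρ2 + 4·ρ1
ρ3 := ρ3 + 4·ρ1
ρ2 := 1/4·ρ2
ρ2 := ρ2 − 1/4·ρ3
The reduced form has 4 nonzero rows.

rank = 4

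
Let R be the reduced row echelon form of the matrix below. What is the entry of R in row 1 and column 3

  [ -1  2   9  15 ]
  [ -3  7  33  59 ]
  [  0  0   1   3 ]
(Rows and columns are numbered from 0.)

-4

R1 → -1·R1
  [  1  -2  -9  -15 ]
  [ -3   7  33   59 ]
  [  0   0   1    3 ]
R2 → R2 + 3·R1
  [ 1  -2  -9  -15 ]
  [ 0   1   6   14 ]
  [ 0   0   1    3 ]
R2 → R2 − 6·R3
  [ 1  -2  -9  -15 ]
  [ 0   1   0   -4 ]
  [ 0   0   1    3 ]
R1 → R1 + 9·R3
  [ 1  -2  0  12 ]
  [ 0   1  0  -4 ]
  [ 0   0  1   3 ]
R1 → R1 + 2·R2
  [ 1  0  0   4 ]
  [ 0  1  0  -4 ]
  [ 0  0  1   3 ]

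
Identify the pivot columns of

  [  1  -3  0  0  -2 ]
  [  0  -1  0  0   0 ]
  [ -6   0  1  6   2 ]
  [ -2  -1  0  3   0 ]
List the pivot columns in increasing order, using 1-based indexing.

R3 -> R3 + 6·R1
  [  1   -3  0  0   -2 ]
  [  0   -1  0  0    0 ]
  [  0  -18  1  6  -10 ]
  [ -2   -1  0  3    0 ]
R4 -> R4 + 2·R1
  [ 1   -3  0  0   -2 ]
  [ 0   -1  0  0    0 ]
  [ 0  -18  1  6  -10 ]
  [ 0   -7  0  3   -4 ]
R2 -> -1·R2
  [ 1   -3  0  0   -2 ]
  [ 0    1  0  0    0 ]
  [ 0  -18  1  6  -10 ]
  [ 0   -7  0  3   -4 ]
R3 -> R3 + 18·R2
  [ 1  -3  0  0   -2 ]
  [ 0   1  0  0    0 ]
  [ 0   0  1  6  -10 ]
  [ 0  -7  0  3   -4 ]
R4 -> R4 + 7·R2
  [ 1  -3  0  0   -2 ]
  [ 0   1  0  0    0 ]
  [ 0   0  1  6  -10 ]
  [ 0   0  0  3   -4 ]
R4 -> 1/3·R4
  [ 1  -3  0  0    -2 ]
  [ 0   1  0  0     0 ]
  [ 0   0  1  6   -10 ]
  [ 0   0  0  1  -4/3 ]
R3 -> R3 − 6·R4
  [ 1  -3  0  0    -2 ]
  [ 0   1  0  0     0 ]
  [ 0   0  1  0    -2 ]
  [ 0   0  0  1  -4/3 ]
R1 -> R1 + 3·R2
  [ 1  0  0  0    -2 ]
  [ 0  1  0  0     0 ]
  [ 0  0  1  0    -2 ]
  [ 0  0  0  1  -4/3 ]
Pivot columns are the columns containing a leading 1.

1, 2, 3, 4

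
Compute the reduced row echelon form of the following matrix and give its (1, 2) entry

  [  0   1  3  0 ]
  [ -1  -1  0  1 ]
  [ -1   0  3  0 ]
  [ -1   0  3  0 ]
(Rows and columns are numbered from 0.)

ρ1 <=> ρ2
  [ -1  -1  0  1 ]
  [  0   1  3  0 ]
  [ -1   0  3  0 ]
  [ -1   0  3  0 ]
ρ1 → -1·ρ1
  [  1  1  0  -1 ]
  [  0  1  3   0 ]
  [ -1  0  3   0 ]
  [ -1  0  3   0 ]
ρ3 → ρ3 + ρ1
  [  1  1  0  -1 ]
  [  0  1  3   0 ]
  [  0  1  3  -1 ]
  [ -1  0  3   0 ]
ρ4 → ρ4 + ρ1
  [ 1  1  0  -1 ]
  [ 0  1  3   0 ]
  [ 0  1  3  -1 ]
  [ 0  1  3  -1 ]
ρ3 → ρ3 − ρ2
  [ 1  1  0  -1 ]
  [ 0  1  3   0 ]
  [ 0  0  0  -1 ]
  [ 0  1  3  -1 ]
ρ4 → ρ4 − ρ2
  [ 1  1  0  -1 ]
  [ 0  1  3   0 ]
  [ 0  0  0  -1 ]
  [ 0  0  0  -1 ]
ρ3 → -1·ρ3
  [ 1  1  0  -1 ]
  [ 0  1  3   0 ]
  [ 0  0  0   1 ]
  [ 0  0  0  -1 ]
ρ4 → ρ4 + ρ3
  [ 1  1  0  -1 ]
  [ 0  1  3   0 ]
  [ 0  0  0   1 ]
  [ 0  0  0   0 ]
ρ1 → ρ1 + ρ3
  [ 1  1  0  0 ]
  [ 0  1  3  0 ]
  [ 0  0  0  1 ]
  [ 0  0  0  0 ]
ρ1 → ρ1 − ρ2
  [ 1  0  -3  0 ]
  [ 0  1   3  0 ]
  [ 0  0   0  1 ]
  [ 0  0   0  0 ]

3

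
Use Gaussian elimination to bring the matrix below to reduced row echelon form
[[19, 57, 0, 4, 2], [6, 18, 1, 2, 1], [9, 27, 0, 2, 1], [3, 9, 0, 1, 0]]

[[1, 3, 0, 0, 0], [0, 0, 1, 0, 0], [0, 0, 0, 1, 0], [0, 0, 0, 0, 1]]

Multiply ρ1 by 1/19.
  [ 1   3  0  4/19  2/19 ]
  [ 6  18  1     2     1 ]
  [ 9  27  0     2     1 ]
  [ 3   9  0     1     0 ]
Subtract 6 times ρ1 from ρ2.
  [ 1   3  0   4/19  2/19 ]
  [ 0   0  1  14/19  7/19 ]
  [ 9  27  0      2     1 ]
  [ 3   9  0      1     0 ]
Subtract 9 times ρ1 from ρ3.
  [ 1  3  0   4/19  2/19 ]
  [ 0  0  1  14/19  7/19 ]
  [ 0  0  0   2/19  1/19 ]
  [ 3  9  0      1     0 ]
Subtract 3 times ρ1 from ρ4.
  [ 1  3  0   4/19   2/19 ]
  [ 0  0  1  14/19   7/19 ]
  [ 0  0  0   2/19   1/19 ]
  [ 0  0  0   7/19  -6/19 ]
Multiply ρ3 by 19/2.
  [ 1  3  0   4/19   2/19 ]
  [ 0  0  1  14/19   7/19 ]
  [ 0  0  0      1    1/2 ]
  [ 0  0  0   7/19  -6/19 ]
Subtract 7/19 times ρ3 from ρ4.
  [ 1  3  0   4/19  2/19 ]
  [ 0  0  1  14/19  7/19 ]
  [ 0  0  0      1   1/2 ]
  [ 0  0  0      0  -1/2 ]
Multiply ρ4 by -2.
  [ 1  3  0   4/19  2/19 ]
  [ 0  0  1  14/19  7/19 ]
  [ 0  0  0      1   1/2 ]
  [ 0  0  0      0     1 ]
Subtract 1/2 times ρ4 from ρ3.
  [ 1  3  0   4/19  2/19 ]
  [ 0  0  1  14/19  7/19 ]
  [ 0  0  0      1     0 ]
  [ 0  0  0      0     1 ]
Subtract 7/19 times ρ4 from ρ2.
  [ 1  3  0   4/19  2/19 ]
  [ 0  0  1  14/19     0 ]
  [ 0  0  0      1     0 ]
  [ 0  0  0      0     1 ]
Subtract 2/19 times ρ4 from ρ1.
  [ 1  3  0   4/19  0 ]
  [ 0  0  1  14/19  0 ]
  [ 0  0  0      1  0 ]
  [ 0  0  0      0  1 ]
Subtract 14/19 times ρ3 from ρ2.
  [ 1  3  0  4/19  0 ]
  [ 0  0  1     0  0 ]
  [ 0  0  0     1  0 ]
  [ 0  0  0     0  1 ]
Subtract 4/19 times ρ3 from ρ1.
  [ 1  3  0  0  0 ]
  [ 0  0  1  0  0 ]
  [ 0  0  0  1  0 ]
  [ 0  0  0  0  1 ]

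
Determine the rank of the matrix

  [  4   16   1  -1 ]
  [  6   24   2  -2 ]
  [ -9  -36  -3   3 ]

rank = 2

ρ1 ← 1/4·ρ1
  [  1    4  1/4  -1/4 ]
  [  6   24    2    -2 ]
  [ -9  -36   -3     3 ]
ρ2 ← ρ2 − 6·ρ1
  [  1    4  1/4  -1/4 ]
  [  0    0  1/2  -1/2 ]
  [ -9  -36   -3     3 ]
ρ3 ← ρ3 + 9·ρ1
  [ 1  4   1/4  -1/4 ]
  [ 0  0   1/2  -1/2 ]
  [ 0  0  -3/4   3/4 ]
ρ2 ← 2·ρ2
  [ 1  4   1/4  -1/4 ]
  [ 0  0     1    -1 ]
  [ 0  0  -3/4   3/4 ]
ρ3 ← ρ3 + 3/4·ρ2
  [ 1  4  1/4  -1/4 ]
  [ 0  0    1    -1 ]
  [ 0  0    0     0 ]
ρ1 ← ρ1 − 1/4·ρ2
  [ 1  4  0   0 ]
  [ 0  0  1  -1 ]
  [ 0  0  0   0 ]
The reduced form has 2 nonzero rows.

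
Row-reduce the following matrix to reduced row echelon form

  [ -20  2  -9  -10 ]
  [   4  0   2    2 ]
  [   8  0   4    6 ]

R1 := -1/20·R1
R2 := R2 − 4·R1
R3 := R3 − 8·R1
R2 := 5/2·R2
R3 := R3 − 4/5·R2
R3 := 1/2·R3
R1 := R1 − 1/2·R3
R1 := R1 + 1/10·R2

[[1, 0, 1/2, 0], [0, 1, 1/2, 0], [0, 0, 0, 1]]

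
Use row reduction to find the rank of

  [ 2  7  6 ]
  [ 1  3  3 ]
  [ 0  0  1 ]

rank = 3

r1 ← 1/2·r1
  [ 1  7/2  3 ]
  [ 1    3  3 ]
  [ 0    0  1 ]
r2 ← r2 − r1
  [ 1   7/2  3 ]
  [ 0  -1/2  0 ]
  [ 0     0  1 ]
r2 ← -2·r2
  [ 1  7/2  3 ]
  [ 0    1  0 ]
  [ 0    0  1 ]
r1 ← r1 − 3·r3
  [ 1  7/2  0 ]
  [ 0    1  0 ]
  [ 0    0  1 ]
r1 ← r1 − 7/2·r2
  [ 1  0  0 ]
  [ 0  1  0 ]
  [ 0  0  1 ]
The reduced form has 3 nonzero rows.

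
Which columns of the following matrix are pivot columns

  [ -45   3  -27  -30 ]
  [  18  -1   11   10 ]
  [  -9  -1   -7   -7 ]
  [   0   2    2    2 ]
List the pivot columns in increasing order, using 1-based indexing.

1, 2, 4

r1 := -1/45·r1
  [  1  -1/15  3/5  2/3 ]
  [ 18     -1   11   10 ]
  [ -9     -1   -7   -7 ]
  [  0      2    2    2 ]
r2 := r2 − 18·r1
  [  1  -1/15  3/5  2/3 ]
  [  0    1/5  1/5   -2 ]
  [ -9     -1   -7   -7 ]
  [  0      2    2    2 ]
r3 := r3 + 9·r1
  [ 1  -1/15   3/5  2/3 ]
  [ 0    1/5   1/5   -2 ]
  [ 0   -8/5  -8/5   -1 ]
  [ 0      2     2    2 ]
r2 := 5·r2
  [ 1  -1/15   3/5  2/3 ]
  [ 0      1     1  -10 ]
  [ 0   -8/5  -8/5   -1 ]
  [ 0      2     2    2 ]
r3 := r3 + 8/5·r2
  [ 1  -1/15  3/5  2/3 ]
  [ 0      1    1  -10 ]
  [ 0      0    0  -17 ]
  [ 0      2    2    2 ]
r4 := r4 − 2·r2
  [ 1  -1/15  3/5  2/3 ]
  [ 0      1    1  -10 ]
  [ 0      0    0  -17 ]
  [ 0      0    0   22 ]
r3 := -1/17·r3
  [ 1  -1/15  3/5  2/3 ]
  [ 0      1    1  -10 ]
  [ 0      0    0    1 ]
  [ 0      0    0   22 ]
r4 := r4 − 22·r3
  [ 1  -1/15  3/5  2/3 ]
  [ 0      1    1  -10 ]
  [ 0      0    0    1 ]
  [ 0      0    0    0 ]
r2 := r2 + 10·r3
  [ 1  -1/15  3/5  2/3 ]
  [ 0      1    1    0 ]
  [ 0      0    0    1 ]
  [ 0      0    0    0 ]
r1 := r1 − 2/3·r3
  [ 1  -1/15  3/5  0 ]
  [ 0      1    1  0 ]
  [ 0      0    0  1 ]
  [ 0      0    0  0 ]
r1 := r1 + 1/15·r2
  [ 1  0  2/3  0 ]
  [ 0  1    1  0 ]
  [ 0  0    0  1 ]
  [ 0  0    0  0 ]
Pivot columns are the columns containing a leading 1.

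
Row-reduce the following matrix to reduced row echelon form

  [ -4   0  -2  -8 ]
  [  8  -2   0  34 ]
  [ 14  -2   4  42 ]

R1 ← -1/4·R1
  [  1   0  1/2   2 ]
  [  8  -2    0  34 ]
  [ 14  -2    4  42 ]
R2 ← R2 − 8·R1
  [  1   0  1/2   2 ]
  [  0  -2   -4  18 ]
  [ 14  -2    4  42 ]
R3 ← R3 − 14·R1
  [ 1   0  1/2   2 ]
  [ 0  -2   -4  18 ]
  [ 0  -2   -3  14 ]
R2 ← -1/2·R2
  [ 1   0  1/2   2 ]
  [ 0   1    2  -9 ]
  [ 0  -2   -3  14 ]
R3 ← R3 + 2·R2
  [ 1  0  1/2   2 ]
  [ 0  1    2  -9 ]
  [ 0  0    1  -4 ]
R2 ← R2 − 2·R3
  [ 1  0  1/2   2 ]
  [ 0  1    0  -1 ]
  [ 0  0    1  -4 ]
R1 ← R1 − 1/2·R3
  [ 1  0  0   4 ]
  [ 0  1  0  -1 ]
  [ 0  0  1  -4 ]

[[1, 0, 0, 4], [0, 1, 0, -1], [0, 0, 1, -4]]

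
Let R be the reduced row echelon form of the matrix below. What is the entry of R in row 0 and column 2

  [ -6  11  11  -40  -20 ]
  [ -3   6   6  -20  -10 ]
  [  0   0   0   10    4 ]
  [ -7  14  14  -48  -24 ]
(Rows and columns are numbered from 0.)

R1 -> -1/6·R1
  [  1  -11/6  -11/6  20/3  10/3 ]
  [ -3      6      6   -20   -10 ]
  [  0      0      0    10     4 ]
  [ -7     14     14   -48   -24 ]
R2 -> R2 + 3·R1
  [  1  -11/6  -11/6  20/3  10/3 ]
  [  0    1/2    1/2     0     0 ]
  [  0      0      0    10     4 ]
  [ -7     14     14   -48   -24 ]
R4 -> R4 + 7·R1
  [ 1  -11/6  -11/6  20/3  10/3 ]
  [ 0    1/2    1/2     0     0 ]
  [ 0      0      0    10     4 ]
  [ 0    7/6    7/6  -4/3  -2/3 ]
R2 -> 2·R2
  [ 1  -11/6  -11/6  20/3  10/3 ]
  [ 0      1      1     0     0 ]
  [ 0      0      0    10     4 ]
  [ 0    7/6    7/6  -4/3  -2/3 ]
R4 -> R4 − 7/6·R2
  [ 1  -11/6  -11/6  20/3  10/3 ]
  [ 0      1      1     0     0 ]
  [ 0      0      0    10     4 ]
  [ 0      0      0  -4/3  -2/3 ]
R3 -> 1/10·R3
  [ 1  -11/6  -11/6  20/3  10/3 ]
  [ 0      1      1     0     0 ]
  [ 0      0      0     1   2/5 ]
  [ 0      0      0  -4/3  -2/3 ]
R4 -> R4 + 4/3·R3
  [ 1  -11/6  -11/6  20/3   10/3 ]
  [ 0      1      1     0      0 ]
  [ 0      0      0     1    2/5 ]
  [ 0      0      0     0  -2/15 ]
R4 -> -15/2·R4
  [ 1  -11/6  -11/6  20/3  10/3 ]
  [ 0      1      1     0     0 ]
  [ 0      0      0     1   2/5 ]
  [ 0      0      0     0     1 ]
R3 -> R3 − 2/5·R4
  [ 1  -11/6  -11/6  20/3  10/3 ]
  [ 0      1      1     0     0 ]
  [ 0      0      0     1     0 ]
  [ 0      0      0     0     1 ]
R1 -> R1 − 10/3·R4
  [ 1  -11/6  -11/6  20/3  0 ]
  [ 0      1      1     0  0 ]
  [ 0      0      0     1  0 ]
  [ 0      0      0     0  1 ]
R1 -> R1 − 20/3·R3
  [ 1  -11/6  -11/6  0  0 ]
  [ 0      1      1  0  0 ]
  [ 0      0      0  1  0 ]
  [ 0      0      0  0  1 ]
R1 -> R1 + 11/6·R2
  [ 1  0  0  0  0 ]
  [ 0  1  1  0  0 ]
  [ 0  0  0  1  0 ]
  [ 0  0  0  0  1 ]

0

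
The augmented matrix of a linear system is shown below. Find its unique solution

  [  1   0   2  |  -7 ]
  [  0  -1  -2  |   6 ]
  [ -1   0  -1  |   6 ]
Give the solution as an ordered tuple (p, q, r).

(-5, -4, -1)

R3 -> R3 + R1
R2 -> -1·R2
R2 -> R2 − 2·R3
R1 -> R1 − 2·R3
Reading off the last column: p = -5, q = -4, r = -1.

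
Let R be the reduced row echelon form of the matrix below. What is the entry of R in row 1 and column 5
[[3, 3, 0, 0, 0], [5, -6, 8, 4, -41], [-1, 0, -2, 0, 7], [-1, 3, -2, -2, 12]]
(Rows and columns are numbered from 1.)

R1 := 1/3·R1
R2 := R2 − 5·R1
R3 := R3 + R1
R4 := R4 + R1
R2 := -1/11·R2
R3 := R3 − R2
R4 := R4 − 4·R2
R3 := -11/14·R3
R4 := R4 − 10/11·R3
R4 := -7/2·R4
R3 := R3 + 2/7·R4
R2 := R2 + 4/11·R4
R2 := R2 + 8/11·R3
R1 := R1 − R2

-3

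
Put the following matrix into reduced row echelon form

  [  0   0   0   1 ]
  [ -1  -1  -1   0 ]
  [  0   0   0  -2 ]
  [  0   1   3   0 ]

r1 ↔ r2
  [ -1  -1  -1   0 ]
  [  0   0   0   1 ]
  [  0   0   0  -2 ]
  [  0   1   3   0 ]
r1 -> -1·r1
  [ 1  1  1   0 ]
  [ 0  0  0   1 ]
  [ 0  0  0  -2 ]
  [ 0  1  3   0 ]
r2 ↔ r4
  [ 1  1  1   0 ]
  [ 0  1  3   0 ]
  [ 0  0  0  -2 ]
  [ 0  0  0   1 ]
r3 -> -1/2·r3
  [ 1  1  1  0 ]
  [ 0  1  3  0 ]
  [ 0  0  0  1 ]
  [ 0  0  0  1 ]
r4 -> r4 − r3
  [ 1  1  1  0 ]
  [ 0  1  3  0 ]
  [ 0  0  0  1 ]
  [ 0  0  0  0 ]
r1 -> r1 − r2
  [ 1  0  -2  0 ]
  [ 0  1   3  0 ]
  [ 0  0   0  1 ]
  [ 0  0   0  0 ]

[[1, 0, -2, 0], [0, 1, 3, 0], [0, 0, 0, 1], [0, 0, 0, 0]]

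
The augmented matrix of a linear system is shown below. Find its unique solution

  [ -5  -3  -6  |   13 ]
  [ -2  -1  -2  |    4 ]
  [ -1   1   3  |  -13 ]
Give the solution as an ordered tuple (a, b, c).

(1, 6, -6)

R1 ← -1/5·R1
  [  1  3/5  6/5  |  -13/5 ]
  [ -2   -1   -2  |      4 ]
  [ -1    1    3  |    -13 ]
R2 ← R2 + 2·R1
  [  1  3/5  6/5  |  -13/5 ]
  [  0  1/5  2/5  |   -6/5 ]
  [ -1    1    3  |    -13 ]
R3 ← R3 + R1
  [ 1  3/5   6/5  |  -13/5 ]
  [ 0  1/5   2/5  |   -6/5 ]
  [ 0  8/5  21/5  |  -78/5 ]
R2 ← 5·R2
  [ 1  3/5   6/5  |  -13/5 ]
  [ 0    1     2  |     -6 ]
  [ 0  8/5  21/5  |  -78/5 ]
R3 ← R3 − 8/5·R2
  [ 1  3/5  6/5  |  -13/5 ]
  [ 0    1    2  |     -6 ]
  [ 0    0    1  |     -6 ]
R2 ← R2 − 2·R3
  [ 1  3/5  6/5  |  -13/5 ]
  [ 0    1    0  |      6 ]
  [ 0    0    1  |     -6 ]
R1 ← R1 − 6/5·R3
  [ 1  3/5  0  |  23/5 ]
  [ 0    1  0  |     6 ]
  [ 0    0  1  |    -6 ]
R1 ← R1 − 3/5·R2
  [ 1  0  0  |   1 ]
  [ 0  1  0  |   6 ]
  [ 0  0  1  |  -6 ]
Reading off the last column: a = 1, b = 6, c = -6.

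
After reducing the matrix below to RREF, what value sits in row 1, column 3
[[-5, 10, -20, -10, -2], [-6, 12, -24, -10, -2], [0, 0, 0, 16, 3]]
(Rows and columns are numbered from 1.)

r1 -> -1/5·r1
  [  1  -2    4    2  2/5 ]
  [ -6  12  -24  -10   -2 ]
  [  0   0    0   16    3 ]
r2 -> r2 + 6·r1
  [ 1  -2  4   2  2/5 ]
  [ 0   0  0   2  2/5 ]
  [ 0   0  0  16    3 ]
r2 -> 1/2·r2
  [ 1  -2  4   2  2/5 ]
  [ 0   0  0   1  1/5 ]
  [ 0   0  0  16    3 ]
r3 -> r3 − 16·r2
  [ 1  -2  4  2   2/5 ]
  [ 0   0  0  1   1/5 ]
  [ 0   0  0  0  -1/5 ]
r3 -> -5·r3
  [ 1  -2  4  2  2/5 ]
  [ 0   0  0  1  1/5 ]
  [ 0   0  0  0    1 ]
r2 -> r2 − 1/5·r3
  [ 1  -2  4  2  2/5 ]
  [ 0   0  0  1    0 ]
  [ 0   0  0  0    1 ]
r1 -> r1 − 2/5·r3
  [ 1  -2  4  2  0 ]
  [ 0   0  0  1  0 ]
  [ 0   0  0  0  1 ]
r1 -> r1 − 2·r2
  [ 1  -2  4  0  0 ]
  [ 0   0  0  1  0 ]
  [ 0   0  0  0  1 ]

4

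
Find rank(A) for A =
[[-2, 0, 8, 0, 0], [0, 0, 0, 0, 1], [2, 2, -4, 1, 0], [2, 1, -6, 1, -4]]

rank = 4

R1 := -1/2·R1
  [ 1  0  -4  0   0 ]
  [ 0  0   0  0   1 ]
  [ 2  2  -4  1   0 ]
  [ 2  1  -6  1  -4 ]
R3 := R3 − 2·R1
  [ 1  0  -4  0   0 ]
  [ 0  0   0  0   1 ]
  [ 0  2   4  1   0 ]
  [ 2  1  -6  1  -4 ]
R4 := R4 − 2·R1
  [ 1  0  -4  0   0 ]
  [ 0  0   0  0   1 ]
  [ 0  2   4  1   0 ]
  [ 0  1   2  1  -4 ]
R2 ↔ R3
  [ 1  0  -4  0   0 ]
  [ 0  2   4  1   0 ]
  [ 0  0   0  0   1 ]
  [ 0  1   2  1  -4 ]
R2 := 1/2·R2
  [ 1  0  -4    0   0 ]
  [ 0  1   2  1/2   0 ]
  [ 0  0   0    0   1 ]
  [ 0  1   2    1  -4 ]
R4 := R4 − R2
  [ 1  0  -4    0   0 ]
  [ 0  1   2  1/2   0 ]
  [ 0  0   0    0   1 ]
  [ 0  0   0  1/2  -4 ]
R3 ↔ R4
  [ 1  0  -4    0   0 ]
  [ 0  1   2  1/2   0 ]
  [ 0  0   0  1/2  -4 ]
  [ 0  0   0    0   1 ]
R3 := 2·R3
  [ 1  0  -4    0   0 ]
  [ 0  1   2  1/2   0 ]
  [ 0  0   0    1  -8 ]
  [ 0  0   0    0   1 ]
R3 := R3 + 8·R4
  [ 1  0  -4    0  0 ]
  [ 0  1   2  1/2  0 ]
  [ 0  0   0    1  0 ]
  [ 0  0   0    0  1 ]
R2 := R2 − 1/2·R3
  [ 1  0  -4  0  0 ]
  [ 0  1   2  0  0 ]
  [ 0  0   0  1  0 ]
  [ 0  0   0  0  1 ]
The reduced form has 4 nonzero rows.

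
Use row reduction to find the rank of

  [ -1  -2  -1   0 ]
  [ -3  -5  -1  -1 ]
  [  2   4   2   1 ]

Multiply r1 by -1.
Add 3 times r1 to r2.
Subtract 2 times r1 from r3.
Add r3 to r2.
Subtract 2 times r2 from r1.
The reduced form has 3 nonzero rows.

rank = 3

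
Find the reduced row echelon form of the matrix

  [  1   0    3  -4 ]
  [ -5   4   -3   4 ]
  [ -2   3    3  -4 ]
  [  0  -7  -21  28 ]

[[1, 0, 3, -4], [0, 1, 3, -4], [0, 0, 0, 0], [0, 0, 0, 0]]

r2 := r2 + 5·r1
  [  1   0    3   -4 ]
  [  0   4   12  -16 ]
  [ -2   3    3   -4 ]
  [  0  -7  -21   28 ]
r3 := r3 + 2·r1
  [ 1   0    3   -4 ]
  [ 0   4   12  -16 ]
  [ 0   3    9  -12 ]
  [ 0  -7  -21   28 ]
r2 := 1/4·r2
  [ 1   0    3   -4 ]
  [ 0   1    3   -4 ]
  [ 0   3    9  -12 ]
  [ 0  -7  -21   28 ]
r3 := r3 − 3·r2
  [ 1   0    3  -4 ]
  [ 0   1    3  -4 ]
  [ 0   0    0   0 ]
  [ 0  -7  -21  28 ]
r4 := r4 + 7·r2
  [ 1  0  3  -4 ]
  [ 0  1  3  -4 ]
  [ 0  0  0   0 ]
  [ 0  0  0   0 ]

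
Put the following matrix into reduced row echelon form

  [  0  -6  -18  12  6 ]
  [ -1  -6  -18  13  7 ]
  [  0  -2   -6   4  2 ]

ρ1 <-> ρ2
ρ1 → -1·ρ1
ρ2 → -1/6·ρ2
ρ3 → ρ3 + 2·ρ2
ρ1 → ρ1 − 6·ρ2

[[1, 0, 0, -1, -1], [0, 1, 3, -2, -1], [0, 0, 0, 0, 0]]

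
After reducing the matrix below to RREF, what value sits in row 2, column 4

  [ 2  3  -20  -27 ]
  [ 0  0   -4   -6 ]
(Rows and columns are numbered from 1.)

3/2

Multiply R1 by 1/2.
  [ 1  3/2  -10  -27/2 ]
  [ 0    0   -4     -6 ]
Multiply R2 by -1/4.
  [ 1  3/2  -10  -27/2 ]
  [ 0    0    1    3/2 ]
Add 10 times R2 to R1.
  [ 1  3/2  0  3/2 ]
  [ 0    0  1  3/2 ]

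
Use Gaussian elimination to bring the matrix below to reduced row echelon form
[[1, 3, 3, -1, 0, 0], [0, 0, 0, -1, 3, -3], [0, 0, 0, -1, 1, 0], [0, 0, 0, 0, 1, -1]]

[[1, 3, 3, 0, 0, 0], [0, 0, 0, 1, 0, 0], [0, 0, 0, 0, 1, 0], [0, 0, 0, 0, 0, 1]]

r2 ← -1·r2
  [ 1  3  3  -1   0   0 ]
  [ 0  0  0   1  -3   3 ]
  [ 0  0  0  -1   1   0 ]
  [ 0  0  0   0   1  -1 ]
r3 ← r3 + r2
  [ 1  3  3  -1   0   0 ]
  [ 0  0  0   1  -3   3 ]
  [ 0  0  0   0  -2   3 ]
  [ 0  0  0   0   1  -1 ]
r3 ← -1/2·r3
  [ 1  3  3  -1   0     0 ]
  [ 0  0  0   1  -3     3 ]
  [ 0  0  0   0   1  -3/2 ]
  [ 0  0  0   0   1    -1 ]
r4 ← r4 − r3
  [ 1  3  3  -1   0     0 ]
  [ 0  0  0   1  -3     3 ]
  [ 0  0  0   0   1  -3/2 ]
  [ 0  0  0   0   0   1/2 ]
r4 ← 2·r4
  [ 1  3  3  -1   0     0 ]
  [ 0  0  0   1  -3     3 ]
  [ 0  0  0   0   1  -3/2 ]
  [ 0  0  0   0   0     1 ]
r3 ← r3 + 3/2·r4
  [ 1  3  3  -1   0  0 ]
  [ 0  0  0   1  -3  3 ]
  [ 0  0  0   0   1  0 ]
  [ 0  0  0   0   0  1 ]
r2 ← r2 − 3·r4
  [ 1  3  3  -1   0  0 ]
  [ 0  0  0   1  -3  0 ]
  [ 0  0  0   0   1  0 ]
  [ 0  0  0   0   0  1 ]
r2 ← r2 + 3·r3
  [ 1  3  3  -1  0  0 ]
  [ 0  0  0   1  0  0 ]
  [ 0  0  0   0  1  0 ]
  [ 0  0  0   0  0  1 ]
r1 ← r1 + r2
  [ 1  3  3  0  0  0 ]
  [ 0  0  0  1  0  0 ]
  [ 0  0  0  0  1  0 ]
  [ 0  0  0  0  0  1 ]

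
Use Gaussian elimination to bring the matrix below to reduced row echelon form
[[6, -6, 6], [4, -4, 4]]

R1 -> 1/6·R1
R2 -> R2 − 4·R1

[[1, -1, 1], [0, 0, 0]]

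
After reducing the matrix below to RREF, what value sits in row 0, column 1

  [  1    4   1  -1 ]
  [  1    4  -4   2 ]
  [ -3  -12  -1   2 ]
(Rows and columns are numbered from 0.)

Subtract ρ1 from ρ2.
Add 3 times ρ1 to ρ3.
Multiply ρ2 by -1/5.
Subtract 2 times ρ2 from ρ3.
Multiply ρ3 by 5.
Add 3/5 times ρ3 to ρ2.
Add ρ3 to ρ1.
Subtract ρ2 from ρ1.

4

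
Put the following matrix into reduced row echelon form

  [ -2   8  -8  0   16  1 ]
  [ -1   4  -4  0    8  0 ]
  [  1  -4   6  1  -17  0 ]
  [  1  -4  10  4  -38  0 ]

[[1, -4, 0, 0, 4, 0], [0, 0, 1, 0, -3, 0], [0, 0, 0, 1, -3, 0], [0, 0, 0, 0, 0, 1]]

Multiply R1 by -1/2.
  [  1  -4   4  0   -8  -1/2 ]
  [ -1   4  -4  0    8     0 ]
  [  1  -4   6  1  -17     0 ]
  [  1  -4  10  4  -38     0 ]
Add R1 to R2.
  [ 1  -4   4  0   -8  -1/2 ]
  [ 0   0   0  0    0  -1/2 ]
  [ 1  -4   6  1  -17     0 ]
  [ 1  -4  10  4  -38     0 ]
Subtract R1 from R3.
  [ 1  -4   4  0   -8  -1/2 ]
  [ 0   0   0  0    0  -1/2 ]
  [ 0   0   2  1   -9   1/2 ]
  [ 1  -4  10  4  -38     0 ]
Subtract R1 from R4.
  [ 1  -4  4  0   -8  -1/2 ]
  [ 0   0  0  0    0  -1/2 ]
  [ 0   0  2  1   -9   1/2 ]
  [ 0   0  6  4  -30   1/2 ]
Swap R2 and R3.
  [ 1  -4  4  0   -8  -1/2 ]
  [ 0   0  2  1   -9   1/2 ]
  [ 0   0  0  0    0  -1/2 ]
  [ 0   0  6  4  -30   1/2 ]
Multiply R2 by 1/2.
  [ 1  -4  4    0    -8  -1/2 ]
  [ 0   0  1  1/2  -9/2   1/4 ]
  [ 0   0  0    0     0  -1/2 ]
  [ 0   0  6    4   -30   1/2 ]
Subtract 6 times R2 from R4.
  [ 1  -4  4    0    -8  -1/2 ]
  [ 0   0  1  1/2  -9/2   1/4 ]
  [ 0   0  0    0     0  -1/2 ]
  [ 0   0  0    1    -3    -1 ]
Swap R3 and R4.
  [ 1  -4  4    0    -8  -1/2 ]
  [ 0   0  1  1/2  -9/2   1/4 ]
  [ 0   0  0    1    -3    -1 ]
  [ 0   0  0    0     0  -1/2 ]
Multiply R4 by -2.
  [ 1  -4  4    0    -8  -1/2 ]
  [ 0   0  1  1/2  -9/2   1/4 ]
  [ 0   0  0    1    -3    -1 ]
  [ 0   0  0    0     0     1 ]
Add R4 to R3.
  [ 1  -4  4    0    -8  -1/2 ]
  [ 0   0  1  1/2  -9/2   1/4 ]
  [ 0   0  0    1    -3     0 ]
  [ 0   0  0    0     0     1 ]
Subtract 1/4 times R4 from R2.
  [ 1  -4  4    0    -8  -1/2 ]
  [ 0   0  1  1/2  -9/2     0 ]
  [ 0   0  0    1    -3     0 ]
  [ 0   0  0    0     0     1 ]
Add 1/2 times R4 to R1.
  [ 1  -4  4    0    -8  0 ]
  [ 0   0  1  1/2  -9/2  0 ]
  [ 0   0  0    1    -3  0 ]
  [ 0   0  0    0     0  1 ]
Subtract 1/2 times R3 from R2.
  [ 1  -4  4  0  -8  0 ]
  [ 0   0  1  0  -3  0 ]
  [ 0   0  0  1  -3  0 ]
  [ 0   0  0  0   0  1 ]
Subtract 4 times R2 from R1.
  [ 1  -4  0  0   4  0 ]
  [ 0   0  1  0  -3  0 ]
  [ 0   0  0  1  -3  0 ]
  [ 0   0  0  0   0  1 ]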